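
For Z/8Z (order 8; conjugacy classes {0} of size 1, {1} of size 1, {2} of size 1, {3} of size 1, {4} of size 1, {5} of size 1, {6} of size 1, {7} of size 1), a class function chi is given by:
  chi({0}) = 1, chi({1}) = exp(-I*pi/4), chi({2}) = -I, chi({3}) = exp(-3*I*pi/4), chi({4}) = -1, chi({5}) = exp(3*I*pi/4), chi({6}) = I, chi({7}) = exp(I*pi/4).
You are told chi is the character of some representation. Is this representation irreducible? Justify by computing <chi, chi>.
Irreducible: <chi, chi> = 1.

<chi, chi> = (1/|G|) sum_C |C| * |chi(C)|^2 = (1/8)[1*|1|^2 + 1*|exp(-I*pi/4)|^2 + 1*|-I|^2 + 1*|exp(-3*I*pi/4)|^2 + 1*|-1|^2 + 1*|exp(3*I*pi/4)|^2 + 1*|I|^2 + 1*|exp(I*pi/4)|^2]
  = (1/8)[(1) + (1) + (1) + (1) + (1) + (1) + (1) + (1)] = 8/8 = 1.
(Exp terms are combined using exp(i*s)*conj(exp(i*t)) = exp(i*(s-t)), and sums of them are collapsed using the identity that for every m > 1 the m distinct m-th roots of unity sum to 0, e.g. 1 + exp(2*I*pi/3) + exp(-2*I*pi/3) = 0.)
A character is irreducible iff <chi, chi> = 1, so this representation is irreducible.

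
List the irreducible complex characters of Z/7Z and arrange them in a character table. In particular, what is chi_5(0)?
Character table of Z/7Z (irreps indexed chi_0,...,chi_6 with chi_k(m) = zeta_7^(k*m), zeta_7 = exp(2*pi*i/7)):
  irrep \ class  {0} (size 1)  {1} (size 1)    {2} (size 1)    {3} (size 1)    {4} (size 1)    {5} (size 1)    {6} (size 1)  
  chi_0          1             1               1               1               1               1               1             
  chi_1          1             exp(2*I*pi/7)   exp(4*I*pi/7)   exp(6*I*pi/7)   exp(-6*I*pi/7)  exp(-4*I*pi/7)  exp(-2*I*pi/7)
  chi_2          1             exp(4*I*pi/7)   exp(-6*I*pi/7)  exp(-2*I*pi/7)  exp(2*I*pi/7)   exp(6*I*pi/7)   exp(-4*I*pi/7)
  chi_3          1             exp(6*I*pi/7)   exp(-2*I*pi/7)  exp(4*I*pi/7)   exp(-4*I*pi/7)  exp(2*I*pi/7)   exp(-6*I*pi/7)
  chi_4          1             exp(-6*I*pi/7)  exp(2*I*pi/7)   exp(-4*I*pi/7)  exp(4*I*pi/7)   exp(-2*I*pi/7)  exp(6*I*pi/7) 
  chi_5          1             exp(-4*I*pi/7)  exp(6*I*pi/7)   exp(2*I*pi/7)   exp(-2*I*pi/7)  exp(-6*I*pi/7)  exp(4*I*pi/7) 
  chi_6          1             exp(-2*I*pi/7)  exp(-4*I*pi/7)  exp(-6*I*pi/7)  exp(6*I*pi/7)   exp(4*I*pi/7)   exp(2*I*pi/7) 

Spot check: chi_5(0) = zeta_7^(5*0) = zeta_7^0 = 1.

Argument: Z/7Z is abelian, so all 7 irreducible complex representations are 1-dimensional. They are given by chi_k(m) = zeta_7^(k*m) for k = 0,...,6. Row orthogonality: sum_m chi_k(m) conj(chi_l(m)) = 7 * [k = l].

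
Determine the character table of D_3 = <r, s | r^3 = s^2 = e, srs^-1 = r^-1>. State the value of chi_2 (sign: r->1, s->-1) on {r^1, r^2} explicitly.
Conjugacy classes: {e} of size 1, {r^1, r^2} of size 2, {s, sr, ..., sr^2} of size 3.
Character table:
  irrep \ class              {e} (size 1)  {r^1, r^2} (size 2)  {s, sr, ..., sr^2} (size 3)
  chi_1 (triv)               1             1                    1                          
  chi_2 (sign: r->1, s->-1)  1             1                    -1                         
  chi_3 (2d, j=1)            2             -1                   0                          

Spot check: chi_2 (sign: r->1, s->-1) on {r^1, r^2} = 1.

Working: D_3 has order 2*3 = 6 with 3 conjugacy classes, hence 3 irreducibles. Sum of squared dims 1 + 1 + 4 = 6 = |G|. Linear characters come from the abelianisation; the 2-dimensional irreps have character r^k -> 2*cos(2*pi*j*k/3), reflections -> 0.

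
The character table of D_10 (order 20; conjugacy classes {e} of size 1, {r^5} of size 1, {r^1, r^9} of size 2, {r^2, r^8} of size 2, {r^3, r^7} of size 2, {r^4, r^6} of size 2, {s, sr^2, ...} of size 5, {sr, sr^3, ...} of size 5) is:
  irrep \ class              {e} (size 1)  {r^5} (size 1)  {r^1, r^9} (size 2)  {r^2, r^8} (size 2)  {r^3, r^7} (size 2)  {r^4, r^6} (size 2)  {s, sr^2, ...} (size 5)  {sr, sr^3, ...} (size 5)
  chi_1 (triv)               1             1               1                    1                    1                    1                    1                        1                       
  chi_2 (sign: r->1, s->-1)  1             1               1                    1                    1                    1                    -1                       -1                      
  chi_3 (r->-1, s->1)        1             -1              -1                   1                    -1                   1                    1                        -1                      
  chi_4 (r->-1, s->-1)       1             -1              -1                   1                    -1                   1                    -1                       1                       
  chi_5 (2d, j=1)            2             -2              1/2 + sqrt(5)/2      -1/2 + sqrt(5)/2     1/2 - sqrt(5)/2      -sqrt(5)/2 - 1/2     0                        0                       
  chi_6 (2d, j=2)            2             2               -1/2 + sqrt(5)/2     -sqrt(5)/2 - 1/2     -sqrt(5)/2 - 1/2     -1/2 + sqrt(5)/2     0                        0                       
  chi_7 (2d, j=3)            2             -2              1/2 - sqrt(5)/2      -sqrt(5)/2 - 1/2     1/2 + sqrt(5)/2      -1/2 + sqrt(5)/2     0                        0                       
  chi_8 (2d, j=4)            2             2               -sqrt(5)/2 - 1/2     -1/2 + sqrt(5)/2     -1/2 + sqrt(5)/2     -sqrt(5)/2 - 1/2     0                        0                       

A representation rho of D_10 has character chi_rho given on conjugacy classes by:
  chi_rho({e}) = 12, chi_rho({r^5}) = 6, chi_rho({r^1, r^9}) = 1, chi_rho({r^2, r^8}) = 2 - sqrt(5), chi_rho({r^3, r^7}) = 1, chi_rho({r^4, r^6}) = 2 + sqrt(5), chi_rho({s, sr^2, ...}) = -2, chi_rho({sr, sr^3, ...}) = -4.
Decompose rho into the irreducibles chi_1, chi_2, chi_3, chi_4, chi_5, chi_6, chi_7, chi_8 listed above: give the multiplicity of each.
Multiplicities: chi_1: 0, chi_2: 3, chi_3: 1, chi_4: 0, chi_5: 0, chi_6: 2, chi_7: 1, chi_8: 1.

Why: Use <chi_rho, chi> = (1/|G|) sum_C |C| * chi_rho(C) * conj(chi(C)) with |G| = 20 for each irreducible chi in the table:
  <chi_rho, chi_1> = (1/20)[1*(12)*conj(1) + 1*(6)*conj(1) + 2*(1)*conj(1) + 2*(2 - sqrt(5))*conj(1) + 2*(1)*conj(1) + 2*(2 + sqrt(5))*conj(1) + 5*(-2)*conj(1) + 5*(-4)*conj(1)]
      = (1/20)[(12) + (6) + (2) + (4 - 2*sqrt(5)) + (2) + (4 + 2*sqrt(5)) + (-10) + (-20)] = 0/20 = 0
  <chi_rho, chi_2> = (1/20)[1*(12)*conj(1) + 1*(6)*conj(1) + 2*(1)*conj(1) + 2*(2 - sqrt(5))*conj(1) + 2*(1)*conj(1) + 2*(2 + sqrt(5))*conj(1) + 5*(-2)*conj(-1) + 5*(-4)*conj(-1)]
      = (1/20)[(12) + (6) + (2) + (4 - 2*sqrt(5)) + (2) + (4 + 2*sqrt(5)) + (10) + (20)] = 60/20 = 3
  <chi_rho, chi_3> = (1/20)[1*(12)*conj(1) + 1*(6)*conj(-1) + 2*(1)*conj(-1) + 2*(2 - sqrt(5))*conj(1) + 2*(1)*conj(-1) + 2*(2 + sqrt(5))*conj(1) + 5*(-2)*conj(1) + 5*(-4)*conj(-1)]
      = (1/20)[(12) + (-6) + (-2) + (4 - 2*sqrt(5)) + (-2) + (4 + 2*sqrt(5)) + (-10) + (20)] = 20/20 = 1
  <chi_rho, chi_4> = (1/20)[1*(12)*conj(1) + 1*(6)*conj(-1) + 2*(1)*conj(-1) + 2*(2 - sqrt(5))*conj(1) + 2*(1)*conj(-1) + 2*(2 + sqrt(5))*conj(1) + 5*(-2)*conj(-1) + 5*(-4)*conj(1)]
      = (1/20)[(12) + (-6) + (-2) + (4 - 2*sqrt(5)) + (-2) + (4 + 2*sqrt(5)) + (10) + (-20)] = 0/20 = 0
  <chi_rho, chi_5> = (1/20)[1*(12)*conj(2) + 1*(6)*conj(-2) + 2*(1)*conj(1/2 + sqrt(5)/2) + 2*(2 - sqrt(5))*conj(-1/2 + sqrt(5)/2) + 2*(1)*conj(1/2 - sqrt(5)/2) + 2*(2 + sqrt(5))*conj(-sqrt(5)/2 - 1/2) + 5*(-2)*conj(0) + 5*(-4)*conj(0)]
      = (1/20)[(24) + (-12) + (1 + sqrt(5)) + (-7 + 3*sqrt(5)) + (1 - sqrt(5)) + (-7 - 3*sqrt(5)) + (0) + (0)] = 0/20 = 0
  <chi_rho, chi_6> = (1/20)[1*(12)*conj(2) + 1*(6)*conj(2) + 2*(1)*conj(-1/2 + sqrt(5)/2) + 2*(2 - sqrt(5))*conj(-sqrt(5)/2 - 1/2) + 2*(1)*conj(-sqrt(5)/2 - 1/2) + 2*(2 + sqrt(5))*conj(-1/2 + sqrt(5)/2) + 5*(-2)*conj(0) + 5*(-4)*conj(0)]
      = (1/20)[(24) + (12) + (-1 + sqrt(5)) + (3 - sqrt(5)) + (-sqrt(5) - 1) + (sqrt(5) + 3) + (0) + (0)] = 40/20 = 2
  <chi_rho, chi_7> = (1/20)[1*(12)*conj(2) + 1*(6)*conj(-2) + 2*(1)*conj(1/2 - sqrt(5)/2) + 2*(2 - sqrt(5))*conj(-sqrt(5)/2 - 1/2) + 2*(1)*conj(1/2 + sqrt(5)/2) + 2*(2 + sqrt(5))*conj(-1/2 + sqrt(5)/2) + 5*(-2)*conj(0) + 5*(-4)*conj(0)]
      = (1/20)[(24) + (-12) + (1 - sqrt(5)) + (3 - sqrt(5)) + (1 + sqrt(5)) + (sqrt(5) + 3) + (0) + (0)] = 20/20 = 1
  <chi_rho, chi_8> = (1/20)[1*(12)*conj(2) + 1*(6)*conj(2) + 2*(1)*conj(-sqrt(5)/2 - 1/2) + 2*(2 - sqrt(5))*conj(-1/2 + sqrt(5)/2) + 2*(1)*conj(-1/2 + sqrt(5)/2) + 2*(2 + sqrt(5))*conj(-sqrt(5)/2 - 1/2) + 5*(-2)*conj(0) + 5*(-4)*conj(0)]
      = (1/20)[(24) + (12) + (-sqrt(5) - 1) + (-7 + 3*sqrt(5)) + (-1 + sqrt(5)) + (-7 - 3*sqrt(5)) + (0) + (0)] = 20/20 = 1
Dimension check: dim(rho) = sum (mult * dim) = 0*1 + 3*1 + 1*1 + 0*1 + 0*2 + 2*2 + 1*2 + 1*2 = 12 = chi_rho(e) = 12.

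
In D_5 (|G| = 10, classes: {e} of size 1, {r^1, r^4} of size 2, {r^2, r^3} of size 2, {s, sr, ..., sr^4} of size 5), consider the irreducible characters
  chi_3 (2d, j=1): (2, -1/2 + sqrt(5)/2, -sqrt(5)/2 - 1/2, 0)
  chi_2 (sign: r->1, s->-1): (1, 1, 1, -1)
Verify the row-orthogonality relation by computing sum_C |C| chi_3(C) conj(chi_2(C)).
Sum = 0; so <chi_3, chi_2> = 0 (distinct irreducibles are orthogonal).

Solution. Compute term by term over conjugacy classes (|C| * chi_3(C) * conj(chi_2(C))):
  1*(2)*conj(1) + 2*(-1/2 + sqrt(5)/2)*conj(1) + 2*(-sqrt(5)/2 - 1/2)*conj(1) + 5*(0)*conj(-1)
  = (2) + (-1 + sqrt(5)) + (-sqrt(5) - 1) + (0)
  = 0.
Dividing by |G| = 10 gives 0/10 = 0, matching the row-orthogonality relation <chi_3, chi_2> = [chi_3 = chi_2].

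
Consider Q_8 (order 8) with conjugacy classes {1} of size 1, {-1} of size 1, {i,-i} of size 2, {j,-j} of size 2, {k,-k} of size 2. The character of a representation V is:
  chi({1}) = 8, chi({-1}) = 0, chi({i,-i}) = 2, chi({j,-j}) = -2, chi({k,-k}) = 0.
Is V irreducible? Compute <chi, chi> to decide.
Not irreducible (reducible): <chi, chi> = 10 > 1.

Derivation: <chi, chi> = (1/|G|) sum_C |C| * |chi(C)|^2 = (1/8)[1*|8|^2 + 1*|0|^2 + 2*|2|^2 + 2*|-2|^2 + 2*|0|^2]
  = (1/8)[(64) + (0) + (8) + (8) + (0)] = 80/8 = 10.
A character is irreducible iff <chi, chi> = 1, so this representation is reducible.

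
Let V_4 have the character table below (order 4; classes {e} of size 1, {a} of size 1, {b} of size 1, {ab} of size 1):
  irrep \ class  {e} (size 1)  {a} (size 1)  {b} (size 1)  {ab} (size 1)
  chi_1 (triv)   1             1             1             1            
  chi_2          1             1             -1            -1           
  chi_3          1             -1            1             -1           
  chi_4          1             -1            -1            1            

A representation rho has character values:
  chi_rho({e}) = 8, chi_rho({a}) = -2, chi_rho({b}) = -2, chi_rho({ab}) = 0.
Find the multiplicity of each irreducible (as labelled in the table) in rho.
Multiplicities: chi_1: 1, chi_2: 2, chi_3: 2, chi_4: 3.

Use <chi_rho, chi> = (1/|G|) sum_C |C| * chi_rho(C) * conj(chi(C)) with |G| = 4 for each irreducible chi in the table:
  <chi_rho, chi_1> = (1/4)[1*(8)*conj(1) + 1*(-2)*conj(1) + 1*(-2)*conj(1) + 1*(0)*conj(1)]
      = (1/4)[(8) + (-2) + (-2) + (0)] = 4/4 = 1
  <chi_rho, chi_2> = (1/4)[1*(8)*conj(1) + 1*(-2)*conj(1) + 1*(-2)*conj(-1) + 1*(0)*conj(-1)]
      = (1/4)[(8) + (-2) + (2) + (0)] = 8/4 = 2
  <chi_rho, chi_3> = (1/4)[1*(8)*conj(1) + 1*(-2)*conj(-1) + 1*(-2)*conj(1) + 1*(0)*conj(-1)]
      = (1/4)[(8) + (2) + (-2) + (0)] = 8/4 = 2
  <chi_rho, chi_4> = (1/4)[1*(8)*conj(1) + 1*(-2)*conj(-1) + 1*(-2)*conj(-1) + 1*(0)*conj(1)]
      = (1/4)[(8) + (2) + (2) + (0)] = 12/4 = 3
Dimension check: dim(rho) = sum (mult * dim) = 1*1 + 2*1 + 2*1 + 3*1 = 8 = chi_rho(e) = 8.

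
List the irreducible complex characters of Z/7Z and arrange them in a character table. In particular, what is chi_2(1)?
Character table of Z/7Z (irreps indexed chi_0,...,chi_6 with chi_k(m) = zeta_7^(k*m), zeta_7 = exp(2*pi*i/7)):
  irrep \ class  {0} (size 1)  {1} (size 1)    {2} (size 1)    {3} (size 1)    {4} (size 1)    {5} (size 1)    {6} (size 1)  
  chi_0          1             1               1               1               1               1               1             
  chi_1          1             exp(2*I*pi/7)   exp(4*I*pi/7)   exp(6*I*pi/7)   exp(-6*I*pi/7)  exp(-4*I*pi/7)  exp(-2*I*pi/7)
  chi_2          1             exp(4*I*pi/7)   exp(-6*I*pi/7)  exp(-2*I*pi/7)  exp(2*I*pi/7)   exp(6*I*pi/7)   exp(-4*I*pi/7)
  chi_3          1             exp(6*I*pi/7)   exp(-2*I*pi/7)  exp(4*I*pi/7)   exp(-4*I*pi/7)  exp(2*I*pi/7)   exp(-6*I*pi/7)
  chi_4          1             exp(-6*I*pi/7)  exp(2*I*pi/7)   exp(-4*I*pi/7)  exp(4*I*pi/7)   exp(-2*I*pi/7)  exp(6*I*pi/7) 
  chi_5          1             exp(-4*I*pi/7)  exp(6*I*pi/7)   exp(2*I*pi/7)   exp(-2*I*pi/7)  exp(-6*I*pi/7)  exp(4*I*pi/7) 
  chi_6          1             exp(-2*I*pi/7)  exp(-4*I*pi/7)  exp(-6*I*pi/7)  exp(6*I*pi/7)   exp(4*I*pi/7)   exp(2*I*pi/7) 

Spot check: chi_2(1) = zeta_7^(2*1) = zeta_7^2 = exp(4*I*pi/7).

Proof sketch: Z/7Z is abelian, so all 7 irreducible complex representations are 1-dimensional. They are given by chi_k(m) = zeta_7^(k*m) for k = 0,...,6. Row orthogonality: sum_m chi_k(m) conj(chi_l(m)) = 7 * [k = l].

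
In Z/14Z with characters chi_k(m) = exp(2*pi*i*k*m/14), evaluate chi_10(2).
chi_10(2) = zeta_14^20 = exp(6*I*pi/7)

Why: chi_10(2) = zeta_14^(10*2) = zeta_14^20. Since zeta_14^14 = 1, this equals zeta_14^6 = exp(2*pi*i*6/14) = exp(6*I*pi/7).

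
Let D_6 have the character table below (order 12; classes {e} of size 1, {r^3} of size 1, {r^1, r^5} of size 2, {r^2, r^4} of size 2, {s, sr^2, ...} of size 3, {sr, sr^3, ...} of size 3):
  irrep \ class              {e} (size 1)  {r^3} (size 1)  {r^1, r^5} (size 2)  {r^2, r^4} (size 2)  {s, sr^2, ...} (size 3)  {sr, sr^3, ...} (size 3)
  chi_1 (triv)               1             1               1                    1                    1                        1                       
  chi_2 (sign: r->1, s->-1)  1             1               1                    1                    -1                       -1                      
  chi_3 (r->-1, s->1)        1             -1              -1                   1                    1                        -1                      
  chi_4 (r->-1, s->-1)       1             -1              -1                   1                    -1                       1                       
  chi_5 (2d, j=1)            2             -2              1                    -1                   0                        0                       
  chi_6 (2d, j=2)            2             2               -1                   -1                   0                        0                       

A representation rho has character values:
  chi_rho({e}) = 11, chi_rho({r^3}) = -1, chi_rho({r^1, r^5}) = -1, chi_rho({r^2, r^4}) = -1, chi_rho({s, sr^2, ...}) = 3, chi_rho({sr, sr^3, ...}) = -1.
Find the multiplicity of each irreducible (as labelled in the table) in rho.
Multiplicities: chi_1: 1, chi_2: 0, chi_3: 2, chi_4: 0, chi_5: 2, chi_6: 2.

Derivation: Use <chi_rho, chi> = (1/|G|) sum_C |C| * chi_rho(C) * conj(chi(C)) with |G| = 12 for each irreducible chi in the table:
  <chi_rho, chi_1> = (1/12)[1*(11)*conj(1) + 1*(-1)*conj(1) + 2*(-1)*conj(1) + 2*(-1)*conj(1) + 3*(3)*conj(1) + 3*(-1)*conj(1)]
      = (1/12)[(11) + (-1) + (-2) + (-2) + (9) + (-3)] = 12/12 = 1
  <chi_rho, chi_2> = (1/12)[1*(11)*conj(1) + 1*(-1)*conj(1) + 2*(-1)*conj(1) + 2*(-1)*conj(1) + 3*(3)*conj(-1) + 3*(-1)*conj(-1)]
      = (1/12)[(11) + (-1) + (-2) + (-2) + (-9) + (3)] = 0/12 = 0
  <chi_rho, chi_3> = (1/12)[1*(11)*conj(1) + 1*(-1)*conj(-1) + 2*(-1)*conj(-1) + 2*(-1)*conj(1) + 3*(3)*conj(1) + 3*(-1)*conj(-1)]
      = (1/12)[(11) + (1) + (2) + (-2) + (9) + (3)] = 24/12 = 2
  <chi_rho, chi_4> = (1/12)[1*(11)*conj(1) + 1*(-1)*conj(-1) + 2*(-1)*conj(-1) + 2*(-1)*conj(1) + 3*(3)*conj(-1) + 3*(-1)*conj(1)]
      = (1/12)[(11) + (1) + (2) + (-2) + (-9) + (-3)] = 0/12 = 0
  <chi_rho, chi_5> = (1/12)[1*(11)*conj(2) + 1*(-1)*conj(-2) + 2*(-1)*conj(1) + 2*(-1)*conj(-1) + 3*(3)*conj(0) + 3*(-1)*conj(0)]
      = (1/12)[(22) + (2) + (-2) + (2) + (0) + (0)] = 24/12 = 2
  <chi_rho, chi_6> = (1/12)[1*(11)*conj(2) + 1*(-1)*conj(2) + 2*(-1)*conj(-1) + 2*(-1)*conj(-1) + 3*(3)*conj(0) + 3*(-1)*conj(0)]
      = (1/12)[(22) + (-2) + (2) + (2) + (0) + (0)] = 24/12 = 2
Dimension check: dim(rho) = sum (mult * dim) = 1*1 + 0*1 + 2*1 + 0*1 + 2*2 + 2*2 = 11 = chi_rho(e) = 11.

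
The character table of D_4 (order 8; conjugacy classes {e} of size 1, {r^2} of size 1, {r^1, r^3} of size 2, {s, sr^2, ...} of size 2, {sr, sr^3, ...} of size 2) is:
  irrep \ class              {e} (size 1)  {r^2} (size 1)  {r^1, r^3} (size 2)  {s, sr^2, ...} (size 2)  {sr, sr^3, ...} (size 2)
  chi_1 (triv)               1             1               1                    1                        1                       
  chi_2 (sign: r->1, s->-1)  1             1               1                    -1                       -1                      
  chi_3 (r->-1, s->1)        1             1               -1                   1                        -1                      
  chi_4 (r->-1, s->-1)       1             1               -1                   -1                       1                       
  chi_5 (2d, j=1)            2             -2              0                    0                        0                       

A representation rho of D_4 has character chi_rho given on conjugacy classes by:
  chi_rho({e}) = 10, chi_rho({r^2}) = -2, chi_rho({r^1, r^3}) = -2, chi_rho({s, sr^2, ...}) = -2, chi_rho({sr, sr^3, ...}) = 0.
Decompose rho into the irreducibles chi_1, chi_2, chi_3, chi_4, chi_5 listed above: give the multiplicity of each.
Multiplicities: chi_1: 0, chi_2: 1, chi_3: 1, chi_4: 2, chi_5: 3.

Solution. Use <chi_rho, chi> = (1/|G|) sum_C |C| * chi_rho(C) * conj(chi(C)) with |G| = 8 for each irreducible chi in the table:
  <chi_rho, chi_1> = (1/8)[1*(10)*conj(1) + 1*(-2)*conj(1) + 2*(-2)*conj(1) + 2*(-2)*conj(1) + 2*(0)*conj(1)]
      = (1/8)[(10) + (-2) + (-4) + (-4) + (0)] = 0/8 = 0
  <chi_rho, chi_2> = (1/8)[1*(10)*conj(1) + 1*(-2)*conj(1) + 2*(-2)*conj(1) + 2*(-2)*conj(-1) + 2*(0)*conj(-1)]
      = (1/8)[(10) + (-2) + (-4) + (4) + (0)] = 8/8 = 1
  <chi_rho, chi_3> = (1/8)[1*(10)*conj(1) + 1*(-2)*conj(1) + 2*(-2)*conj(-1) + 2*(-2)*conj(1) + 2*(0)*conj(-1)]
      = (1/8)[(10) + (-2) + (4) + (-4) + (0)] = 8/8 = 1
  <chi_rho, chi_4> = (1/8)[1*(10)*conj(1) + 1*(-2)*conj(1) + 2*(-2)*conj(-1) + 2*(-2)*conj(-1) + 2*(0)*conj(1)]
      = (1/8)[(10) + (-2) + (4) + (4) + (0)] = 16/8 = 2
  <chi_rho, chi_5> = (1/8)[1*(10)*conj(2) + 1*(-2)*conj(-2) + 2*(-2)*conj(0) + 2*(-2)*conj(0) + 2*(0)*conj(0)]
      = (1/8)[(20) + (4) + (0) + (0) + (0)] = 24/8 = 3
Dimension check: dim(rho) = sum (mult * dim) = 0*1 + 1*1 + 1*1 + 2*1 + 3*2 = 10 = chi_rho(e) = 10.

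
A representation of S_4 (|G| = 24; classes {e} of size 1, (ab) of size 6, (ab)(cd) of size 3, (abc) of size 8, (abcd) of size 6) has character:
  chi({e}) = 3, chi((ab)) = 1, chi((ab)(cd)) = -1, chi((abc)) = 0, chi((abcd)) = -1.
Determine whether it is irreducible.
Irreducible: <chi, chi> = 1.

Solution. <chi, chi> = (1/|G|) sum_C |C| * |chi(C)|^2 = (1/24)[1*|3|^2 + 6*|1|^2 + 3*|-1|^2 + 8*|0|^2 + 6*|-1|^2]
  = (1/24)[(9) + (6) + (3) + (0) + (6)] = 24/24 = 1.
A character is irreducible iff <chi, chi> = 1, so this representation is irreducible.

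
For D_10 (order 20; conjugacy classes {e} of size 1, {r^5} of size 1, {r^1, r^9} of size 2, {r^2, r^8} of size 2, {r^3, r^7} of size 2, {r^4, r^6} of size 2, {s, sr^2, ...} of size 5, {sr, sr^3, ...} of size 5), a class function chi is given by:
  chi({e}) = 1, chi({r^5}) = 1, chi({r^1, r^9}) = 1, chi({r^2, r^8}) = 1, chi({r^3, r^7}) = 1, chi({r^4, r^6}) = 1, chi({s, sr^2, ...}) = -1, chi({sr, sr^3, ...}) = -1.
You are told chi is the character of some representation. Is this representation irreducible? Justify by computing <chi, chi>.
Irreducible: <chi, chi> = 1.

Reasoning: <chi, chi> = (1/|G|) sum_C |C| * |chi(C)|^2 = (1/20)[1*|1|^2 + 1*|1|^2 + 2*|1|^2 + 2*|1|^2 + 2*|1|^2 + 2*|1|^2 + 5*|-1|^2 + 5*|-1|^2]
  = (1/20)[(1) + (1) + (2) + (2) + (2) + (2) + (5) + (5)] = 20/20 = 1.
A character is irreducible iff <chi, chi> = 1, so this representation is irreducible.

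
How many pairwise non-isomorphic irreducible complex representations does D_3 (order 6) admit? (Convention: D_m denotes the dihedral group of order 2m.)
3

Why: The number of irreducible complex representations of a finite group equals its number of conjugacy classes. D_3 has 3 conjugacy classes ((n+3)/2 for n odd), so D_3 (order 6) has exactly 3 irreducible complex representations.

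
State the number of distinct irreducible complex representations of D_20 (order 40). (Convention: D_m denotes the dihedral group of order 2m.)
13

Why: The number of irreducible complex representations of a finite group equals its number of conjugacy classes. D_20 has 13 conjugacy classes (n/2 + 3 for n even), so D_20 (order 40) has exactly 13 irreducible complex representations.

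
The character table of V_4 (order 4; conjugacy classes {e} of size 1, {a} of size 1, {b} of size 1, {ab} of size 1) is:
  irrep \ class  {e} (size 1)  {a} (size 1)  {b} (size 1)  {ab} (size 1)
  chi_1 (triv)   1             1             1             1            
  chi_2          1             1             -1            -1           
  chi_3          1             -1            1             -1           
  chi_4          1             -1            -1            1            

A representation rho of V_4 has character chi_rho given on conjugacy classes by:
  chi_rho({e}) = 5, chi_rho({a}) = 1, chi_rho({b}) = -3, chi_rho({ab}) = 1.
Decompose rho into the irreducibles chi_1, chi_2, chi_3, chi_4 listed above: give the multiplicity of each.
Multiplicities: chi_1: 1, chi_2: 2, chi_3: 0, chi_4: 2.

Why: Use <chi_rho, chi> = (1/|G|) sum_C |C| * chi_rho(C) * conj(chi(C)) with |G| = 4 for each irreducible chi in the table:
  <chi_rho, chi_1> = (1/4)[1*(5)*conj(1) + 1*(1)*conj(1) + 1*(-3)*conj(1) + 1*(1)*conj(1)]
      = (1/4)[(5) + (1) + (-3) + (1)] = 4/4 = 1
  <chi_rho, chi_2> = (1/4)[1*(5)*conj(1) + 1*(1)*conj(1) + 1*(-3)*conj(-1) + 1*(1)*conj(-1)]
      = (1/4)[(5) + (1) + (3) + (-1)] = 8/4 = 2
  <chi_rho, chi_3> = (1/4)[1*(5)*conj(1) + 1*(1)*conj(-1) + 1*(-3)*conj(1) + 1*(1)*conj(-1)]
      = (1/4)[(5) + (-1) + (-3) + (-1)] = 0/4 = 0
  <chi_rho, chi_4> = (1/4)[1*(5)*conj(1) + 1*(1)*conj(-1) + 1*(-3)*conj(-1) + 1*(1)*conj(1)]
      = (1/4)[(5) + (-1) + (3) + (1)] = 8/4 = 2
Dimension check: dim(rho) = sum (mult * dim) = 1*1 + 2*1 + 0*1 + 2*1 = 5 = chi_rho(e) = 5.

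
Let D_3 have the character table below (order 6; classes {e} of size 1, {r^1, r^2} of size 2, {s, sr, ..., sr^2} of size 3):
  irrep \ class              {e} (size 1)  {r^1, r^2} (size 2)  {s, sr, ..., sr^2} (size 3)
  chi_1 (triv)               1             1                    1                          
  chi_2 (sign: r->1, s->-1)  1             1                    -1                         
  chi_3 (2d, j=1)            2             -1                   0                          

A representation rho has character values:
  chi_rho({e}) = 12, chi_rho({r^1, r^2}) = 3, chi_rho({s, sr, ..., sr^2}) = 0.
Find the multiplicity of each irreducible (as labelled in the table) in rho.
Multiplicities: chi_1: 3, chi_2: 3, chi_3: 3.

Justification: Use <chi_rho, chi> = (1/|G|) sum_C |C| * chi_rho(C) * conj(chi(C)) with |G| = 6 for each irreducible chi in the table:
  <chi_rho, chi_1> = (1/6)[1*(12)*conj(1) + 2*(3)*conj(1) + 3*(0)*conj(1)]
      = (1/6)[(12) + (6) + (0)] = 18/6 = 3
  <chi_rho, chi_2> = (1/6)[1*(12)*conj(1) + 2*(3)*conj(1) + 3*(0)*conj(-1)]
      = (1/6)[(12) + (6) + (0)] = 18/6 = 3
  <chi_rho, chi_3> = (1/6)[1*(12)*conj(2) + 2*(3)*conj(-1) + 3*(0)*conj(0)]
      = (1/6)[(24) + (-6) + (0)] = 18/6 = 3
Dimension check: dim(rho) = sum (mult * dim) = 3*1 + 3*1 + 3*2 = 12 = chi_rho(e) = 12.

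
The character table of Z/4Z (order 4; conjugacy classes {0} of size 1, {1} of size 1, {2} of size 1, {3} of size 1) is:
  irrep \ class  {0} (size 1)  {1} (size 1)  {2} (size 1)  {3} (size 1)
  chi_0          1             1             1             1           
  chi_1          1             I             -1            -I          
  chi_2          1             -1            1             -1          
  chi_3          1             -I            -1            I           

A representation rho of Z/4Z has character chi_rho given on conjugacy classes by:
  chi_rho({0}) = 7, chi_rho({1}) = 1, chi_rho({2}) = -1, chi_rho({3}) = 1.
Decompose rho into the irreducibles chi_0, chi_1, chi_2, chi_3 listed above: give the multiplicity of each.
Multiplicities: chi_0: 2, chi_1: 2, chi_2: 1, chi_3: 2.

Why: Use <chi_rho, chi> = (1/|G|) sum_C |C| * chi_rho(C) * conj(chi(C)) with |G| = 4 for each irreducible chi in the table:
  <chi_rho, chi_0> = (1/4)[1*(7)*conj(1) + 1*(1)*conj(1) + 1*(-1)*conj(1) + 1*(1)*conj(1)]
      = (1/4)[(7) + (1) + (-1) + (1)] = 8/4 = 2
  <chi_rho, chi_1> = (1/4)[1*(7)*conj(1) + 1*(1)*conj(I) + 1*(-1)*conj(-1) + 1*(1)*conj(-I)]
      = (1/4)[(7) + (-I) + (1) + (I)] = 8/4 = 2
  <chi_rho, chi_2> = (1/4)[1*(7)*conj(1) + 1*(1)*conj(-1) + 1*(-1)*conj(1) + 1*(1)*conj(-1)]
      = (1/4)[(7) + (-1) + (-1) + (-1)] = 4/4 = 1
  <chi_rho, chi_3> = (1/4)[1*(7)*conj(1) + 1*(1)*conj(-I) + 1*(-1)*conj(-1) + 1*(1)*conj(I)]
      = (1/4)[(7) + (I) + (1) + (-I)] = 8/4 = 2
(Exp terms are combined using exp(i*s)*conj(exp(i*t)) = exp(i*(s-t)), and sums of them are collapsed using the identity that for every m > 1 the m distinct m-th roots of unity sum to 0, e.g. 1 + exp(2*I*pi/3) + exp(-2*I*pi/3) = 0.)
Dimension check: dim(rho) = sum (mult * dim) = 2*1 + 2*1 + 1*1 + 2*1 = 7 = chi_rho(e) = 7.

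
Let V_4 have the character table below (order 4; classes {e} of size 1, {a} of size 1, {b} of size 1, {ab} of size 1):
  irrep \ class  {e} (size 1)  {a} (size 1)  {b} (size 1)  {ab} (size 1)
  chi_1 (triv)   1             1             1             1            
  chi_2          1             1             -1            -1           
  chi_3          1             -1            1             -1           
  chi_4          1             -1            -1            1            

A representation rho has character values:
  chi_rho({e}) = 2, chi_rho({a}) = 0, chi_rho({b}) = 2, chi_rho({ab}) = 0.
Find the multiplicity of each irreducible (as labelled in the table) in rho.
Multiplicities: chi_1: 1, chi_2: 0, chi_3: 1, chi_4: 0.

Explanation: Use <chi_rho, chi> = (1/|G|) sum_C |C| * chi_rho(C) * conj(chi(C)) with |G| = 4 for each irreducible chi in the table:
  <chi_rho, chi_1> = (1/4)[1*(2)*conj(1) + 1*(0)*conj(1) + 1*(2)*conj(1) + 1*(0)*conj(1)]
      = (1/4)[(2) + (0) + (2) + (0)] = 4/4 = 1
  <chi_rho, chi_2> = (1/4)[1*(2)*conj(1) + 1*(0)*conj(1) + 1*(2)*conj(-1) + 1*(0)*conj(-1)]
      = (1/4)[(2) + (0) + (-2) + (0)] = 0/4 = 0
  <chi_rho, chi_3> = (1/4)[1*(2)*conj(1) + 1*(0)*conj(-1) + 1*(2)*conj(1) + 1*(0)*conj(-1)]
      = (1/4)[(2) + (0) + (2) + (0)] = 4/4 = 1
  <chi_rho, chi_4> = (1/4)[1*(2)*conj(1) + 1*(0)*conj(-1) + 1*(2)*conj(-1) + 1*(0)*conj(1)]
      = (1/4)[(2) + (0) + (-2) + (0)] = 0/4 = 0
Dimension check: dim(rho) = sum (mult * dim) = 1*1 + 0*1 + 1*1 + 0*1 = 2 = chi_rho(e) = 2.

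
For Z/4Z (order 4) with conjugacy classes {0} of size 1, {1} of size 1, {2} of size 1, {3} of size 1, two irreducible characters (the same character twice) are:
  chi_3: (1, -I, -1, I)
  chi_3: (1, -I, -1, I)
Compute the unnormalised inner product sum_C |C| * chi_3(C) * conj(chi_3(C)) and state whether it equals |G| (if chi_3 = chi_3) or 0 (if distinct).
Sum = 4 = |G| = 4; so <chi_3, chi_3> = 1 (norm-1 confirms irreducibility).

Justification: Compute term by term over conjugacy classes (|C| * chi_3(C) * conj(chi_3(C))):
  1*(1)*conj(1) + 1*(-I)*conj(-I) + 1*(-1)*conj(-1) + 1*(I)*conj(I)
  = (1) + (1) + (1) + (1)
  = 4.
(Exp terms are combined using exp(i*s)*conj(exp(i*t)) = exp(i*(s-t)), and sums of them are collapsed using the identity that for every m > 1 the m distinct m-th roots of unity sum to 0, e.g. 1 + exp(2*I*pi/3) + exp(-2*I*pi/3) = 0.)
Dividing by |G| = 4 gives 4/4 = 1, matching the row-orthogonality relation <chi_3, chi_3> = [chi_3 = chi_3].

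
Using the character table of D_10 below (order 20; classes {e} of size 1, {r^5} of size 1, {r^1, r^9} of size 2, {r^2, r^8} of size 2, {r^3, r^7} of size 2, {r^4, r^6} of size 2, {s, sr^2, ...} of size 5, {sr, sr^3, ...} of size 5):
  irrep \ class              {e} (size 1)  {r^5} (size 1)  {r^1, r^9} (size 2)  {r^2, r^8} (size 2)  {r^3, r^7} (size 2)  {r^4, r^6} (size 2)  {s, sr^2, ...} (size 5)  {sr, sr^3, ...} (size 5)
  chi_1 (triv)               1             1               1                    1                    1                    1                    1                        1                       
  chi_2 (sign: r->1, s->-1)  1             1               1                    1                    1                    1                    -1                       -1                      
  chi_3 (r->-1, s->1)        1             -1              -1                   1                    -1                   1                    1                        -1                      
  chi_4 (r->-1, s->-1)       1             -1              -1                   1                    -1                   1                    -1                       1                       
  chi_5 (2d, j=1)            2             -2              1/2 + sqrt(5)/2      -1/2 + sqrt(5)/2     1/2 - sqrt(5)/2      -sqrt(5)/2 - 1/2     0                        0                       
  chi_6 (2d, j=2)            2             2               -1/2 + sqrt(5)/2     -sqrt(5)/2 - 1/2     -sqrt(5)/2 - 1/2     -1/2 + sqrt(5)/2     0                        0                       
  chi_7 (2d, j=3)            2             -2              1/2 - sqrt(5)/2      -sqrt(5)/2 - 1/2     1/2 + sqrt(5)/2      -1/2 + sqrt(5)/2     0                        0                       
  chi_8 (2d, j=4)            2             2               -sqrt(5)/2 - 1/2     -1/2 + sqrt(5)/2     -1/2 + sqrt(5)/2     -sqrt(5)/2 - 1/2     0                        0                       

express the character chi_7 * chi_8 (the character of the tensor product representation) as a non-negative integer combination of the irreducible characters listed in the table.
chi_7 tensor chi_8 = chi_5 + chi_7 (all other irreducibles have multiplicity 0).

Explanation: The character of a tensor product is the pointwise product (chi_7 * chi_8)(C) = chi_7(C) * chi_8(C):
  {e}: (2)*(2), {r^5}: (-2)*(2), {r^1, r^9}: (1/2 - sqrt(5)/2)*(-sqrt(5)/2 - 1/2), {r^2, r^8}: (-sqrt(5)/2 - 1/2)*(-1/2 + sqrt(5)/2), {r^3, r^7}: (1/2 + sqrt(5)/2)*(-1/2 + sqrt(5)/2), {r^4, r^6}: (-1/2 + sqrt(5)/2)*(-sqrt(5)/2 - 1/2), {s, sr^2, ...}: (0)*(0), {sr, sr^3, ...}: (0)*(0)
so (chi_7 * chi_8) takes values
  {e} -> 4, {r^5} -> -4, {r^1, r^9} -> 1, {r^2, r^8} -> -1, {r^3, r^7} -> 1, {r^4, r^6} -> -1, {s, sr^2, ...} -> 0, {sr, sr^3, ...} -> 0.
Now take the inner product of this character with each irreducible chi from the table, <chi_7*chi_8, chi> = (1/20) sum_C |C| (chi_7*chi_8)(C) conj(chi(C)):
  <chi_7*chi_8, chi_1> = (1/20)[1*(4)*conj(1) + 1*(-4)*conj(1) + 2*(1)*conj(1) + 2*(-1)*conj(1) + 2*(1)*conj(1) + 2*(-1)*conj(1) + 5*(0)*conj(1) + 5*(0)*conj(1)]
      = (1/20)[(4) + (-4) + (2) + (-2) + (2) + (-2) + (0) + (0)] = 0/20 = 0
  <chi_7*chi_8, chi_2> = (1/20)[1*(4)*conj(1) + 1*(-4)*conj(1) + 2*(1)*conj(1) + 2*(-1)*conj(1) + 2*(1)*conj(1) + 2*(-1)*conj(1) + 5*(0)*conj(-1) + 5*(0)*conj(-1)]
      = (1/20)[(4) + (-4) + (2) + (-2) + (2) + (-2) + (0) + (0)] = 0/20 = 0
  <chi_7*chi_8, chi_3> = (1/20)[1*(4)*conj(1) + 1*(-4)*conj(-1) + 2*(1)*conj(-1) + 2*(-1)*conj(1) + 2*(1)*conj(-1) + 2*(-1)*conj(1) + 5*(0)*conj(1) + 5*(0)*conj(-1)]
      = (1/20)[(4) + (4) + (-2) + (-2) + (-2) + (-2) + (0) + (0)] = 0/20 = 0
  <chi_7*chi_8, chi_4> = (1/20)[1*(4)*conj(1) + 1*(-4)*conj(-1) + 2*(1)*conj(-1) + 2*(-1)*conj(1) + 2*(1)*conj(-1) + 2*(-1)*conj(1) + 5*(0)*conj(-1) + 5*(0)*conj(1)]
      = (1/20)[(4) + (4) + (-2) + (-2) + (-2) + (-2) + (0) + (0)] = 0/20 = 0
  <chi_7*chi_8, chi_5> = (1/20)[1*(4)*conj(2) + 1*(-4)*conj(-2) + 2*(1)*conj(1/2 + sqrt(5)/2) + 2*(-1)*conj(-1/2 + sqrt(5)/2) + 2*(1)*conj(1/2 - sqrt(5)/2) + 2*(-1)*conj(-sqrt(5)/2 - 1/2) + 5*(0)*conj(0) + 5*(0)*conj(0)]
      = (1/20)[(8) + (8) + (1 + sqrt(5)) + (1 - sqrt(5)) + (1 - sqrt(5)) + (1 + sqrt(5)) + (0) + (0)] = 20/20 = 1
  <chi_7*chi_8, chi_6> = (1/20)[1*(4)*conj(2) + 1*(-4)*conj(2) + 2*(1)*conj(-1/2 + sqrt(5)/2) + 2*(-1)*conj(-sqrt(5)/2 - 1/2) + 2*(1)*conj(-sqrt(5)/2 - 1/2) + 2*(-1)*conj(-1/2 + sqrt(5)/2) + 5*(0)*conj(0) + 5*(0)*conj(0)]
      = (1/20)[(8) + (-8) + (-1 + sqrt(5)) + (1 + sqrt(5)) + (-sqrt(5) - 1) + (1 - sqrt(5)) + (0) + (0)] = 0/20 = 0
  <chi_7*chi_8, chi_7> = (1/20)[1*(4)*conj(2) + 1*(-4)*conj(-2) + 2*(1)*conj(1/2 - sqrt(5)/2) + 2*(-1)*conj(-sqrt(5)/2 - 1/2) + 2*(1)*conj(1/2 + sqrt(5)/2) + 2*(-1)*conj(-1/2 + sqrt(5)/2) + 5*(0)*conj(0) + 5*(0)*conj(0)]
      = (1/20)[(8) + (8) + (1 - sqrt(5)) + (1 + sqrt(5)) + (1 + sqrt(5)) + (1 - sqrt(5)) + (0) + (0)] = 20/20 = 1
  <chi_7*chi_8, chi_8> = (1/20)[1*(4)*conj(2) + 1*(-4)*conj(2) + 2*(1)*conj(-sqrt(5)/2 - 1/2) + 2*(-1)*conj(-1/2 + sqrt(5)/2) + 2*(1)*conj(-1/2 + sqrt(5)/2) + 2*(-1)*conj(-sqrt(5)/2 - 1/2) + 5*(0)*conj(0) + 5*(0)*conj(0)]
      = (1/20)[(8) + (-8) + (-sqrt(5) - 1) + (1 - sqrt(5)) + (-1 + sqrt(5)) + (1 + sqrt(5)) + (0) + (0)] = 0/20 = 0
Hence the multiplicities are chi_5: 1, chi_7: 1. Dimension check: dim(chi_7)*dim(chi_8) = 2*2 = 4 and sum (mult * dim) = 1*2 + 1*2 = 4.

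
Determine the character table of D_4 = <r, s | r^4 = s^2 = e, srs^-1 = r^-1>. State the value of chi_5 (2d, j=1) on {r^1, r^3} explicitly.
Conjugacy classes: {e} of size 1, {r^2} of size 1, {r^1, r^3} of size 2, {s, sr^2, ...} of size 2, {sr, sr^3, ...} of size 2.
Character table:
  irrep \ class              {e} (size 1)  {r^2} (size 1)  {r^1, r^3} (size 2)  {s, sr^2, ...} (size 2)  {sr, sr^3, ...} (size 2)
  chi_1 (triv)               1             1               1                    1                        1                       
  chi_2 (sign: r->1, s->-1)  1             1               1                    -1                       -1                      
  chi_3 (r->-1, s->1)        1             1               -1                   1                        -1                      
  chi_4 (r->-1, s->-1)       1             1               -1                   -1                       1                       
  chi_5 (2d, j=1)            2             -2              0                    0                        0                       

Spot check: chi_5 (2d, j=1) on {r^1, r^3} = 0.

D_4 has order 2*4 = 8 with 5 conjugacy classes, hence 5 irreducibles. Sum of squared dims 1 + 1 + 1 + 1 + 4 = 8 = |G|. Linear characters come from the abelianisation; the 2-dimensional irreps have character r^k -> 2*cos(2*pi*j*k/4), reflections -> 0.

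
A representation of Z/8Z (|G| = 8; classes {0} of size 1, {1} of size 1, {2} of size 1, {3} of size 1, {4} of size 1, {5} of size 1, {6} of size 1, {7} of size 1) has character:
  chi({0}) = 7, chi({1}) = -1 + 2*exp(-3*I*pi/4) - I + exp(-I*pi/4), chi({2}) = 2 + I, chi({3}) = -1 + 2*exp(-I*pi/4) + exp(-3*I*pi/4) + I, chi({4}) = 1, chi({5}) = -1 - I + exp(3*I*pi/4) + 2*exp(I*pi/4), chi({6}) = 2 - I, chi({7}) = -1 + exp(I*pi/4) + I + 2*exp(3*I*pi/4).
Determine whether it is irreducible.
Not irreducible (reducible): <chi, chi> = 11 > 1.

Details: <chi, chi> = (1/|G|) sum_C |C| * |chi(C)|^2 = (1/8)[1*|7|^2 + 1*|-1 + 2*exp(-3*I*pi/4) - I + exp(-I*pi/4)|^2 + 1*|2 + I|^2 + 1*|-1 + 2*exp(-I*pi/4) + exp(-3*I*pi/4) + I|^2 + 1*|1|^2 + 1*|-1 - I + exp(3*I*pi/4) + 2*exp(I*pi/4)|^2 + 1*|2 - I|^2 + 1*|-1 + exp(I*pi/4) + I + 2*exp(3*I*pi/4)|^2]
  = (1/8)[(49) + (7 - 3*exp(3*I*pi/4) + exp(-I*pi/4) - 4*exp(-3*I*pi/4)) + (5) + (7 - 4*exp(I*pi/4) + exp(3*I*pi/4) - 3*exp(-I*pi/4)) + (1) + (7 - 4*exp(I*pi/4) + exp(3*I*pi/4) - 3*exp(-I*pi/4)) + (5) + (7 - 3*exp(3*I*pi/4) + exp(-I*pi/4) - 4*exp(-3*I*pi/4))] = 88/8 = 11.
(Exp terms are combined using exp(i*s)*conj(exp(i*t)) = exp(i*(s-t)), and sums of them are collapsed using the identity that for every m > 1 the m distinct m-th roots of unity sum to 0, e.g. 1 + exp(2*I*pi/3) + exp(-2*I*pi/3) = 0.)
A character is irreducible iff <chi, chi> = 1, so this representation is reducible.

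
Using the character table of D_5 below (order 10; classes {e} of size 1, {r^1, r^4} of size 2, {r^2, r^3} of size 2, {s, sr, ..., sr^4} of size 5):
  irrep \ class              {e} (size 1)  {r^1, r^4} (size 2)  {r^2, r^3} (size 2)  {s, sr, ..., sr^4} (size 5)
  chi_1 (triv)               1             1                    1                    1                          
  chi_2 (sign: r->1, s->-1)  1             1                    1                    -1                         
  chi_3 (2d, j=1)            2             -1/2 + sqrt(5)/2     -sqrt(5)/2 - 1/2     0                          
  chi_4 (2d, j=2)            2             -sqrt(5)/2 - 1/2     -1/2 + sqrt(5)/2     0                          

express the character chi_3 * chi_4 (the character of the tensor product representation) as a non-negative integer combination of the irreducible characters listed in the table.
chi_3 tensor chi_4 = chi_3 + chi_4 (all other irreducibles have multiplicity 0).

Details: The character of a tensor product is the pointwise product (chi_3 * chi_4)(C) = chi_3(C) * chi_4(C):
  {e}: (2)*(2), {r^1, r^4}: (-1/2 + sqrt(5)/2)*(-sqrt(5)/2 - 1/2), {r^2, r^3}: (-sqrt(5)/2 - 1/2)*(-1/2 + sqrt(5)/2), {s, sr, ..., sr^4}: (0)*(0)
so (chi_3 * chi_4) takes values
  {e} -> 4, {r^1, r^4} -> -1, {r^2, r^3} -> -1, {s, sr, ..., sr^4} -> 0.
Now take the inner product of this character with each irreducible chi from the table, <chi_3*chi_4, chi> = (1/10) sum_C |C| (chi_3*chi_4)(C) conj(chi(C)):
  <chi_3*chi_4, chi_1> = (1/10)[1*(4)*conj(1) + 2*(-1)*conj(1) + 2*(-1)*conj(1) + 5*(0)*conj(1)]
      = (1/10)[(4) + (-2) + (-2) + (0)] = 0/10 = 0
  <chi_3*chi_4, chi_2> = (1/10)[1*(4)*conj(1) + 2*(-1)*conj(1) + 2*(-1)*conj(1) + 5*(0)*conj(-1)]
      = (1/10)[(4) + (-2) + (-2) + (0)] = 0/10 = 0
  <chi_3*chi_4, chi_3> = (1/10)[1*(4)*conj(2) + 2*(-1)*conj(-1/2 + sqrt(5)/2) + 2*(-1)*conj(-sqrt(5)/2 - 1/2) + 5*(0)*conj(0)]
      = (1/10)[(8) + (1 - sqrt(5)) + (1 + sqrt(5)) + (0)] = 10/10 = 1
  <chi_3*chi_4, chi_4> = (1/10)[1*(4)*conj(2) + 2*(-1)*conj(-sqrt(5)/2 - 1/2) + 2*(-1)*conj(-1/2 + sqrt(5)/2) + 5*(0)*conj(0)]
      = (1/10)[(8) + (1 + sqrt(5)) + (1 - sqrt(5)) + (0)] = 10/10 = 1
Hence the multiplicities are chi_3: 1, chi_4: 1. Dimension check: dim(chi_3)*dim(chi_4) = 2*2 = 4 and sum (mult * dim) = 1*2 + 1*2 = 4.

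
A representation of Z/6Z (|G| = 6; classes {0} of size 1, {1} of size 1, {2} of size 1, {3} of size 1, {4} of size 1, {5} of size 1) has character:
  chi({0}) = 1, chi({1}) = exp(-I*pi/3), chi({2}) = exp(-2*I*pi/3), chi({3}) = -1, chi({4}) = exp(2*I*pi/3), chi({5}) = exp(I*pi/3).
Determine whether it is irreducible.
Irreducible: <chi, chi> = 1.

Solution. <chi, chi> = (1/|G|) sum_C |C| * |chi(C)|^2 = (1/6)[1*|1|^2 + 1*|exp(-I*pi/3)|^2 + 1*|exp(-2*I*pi/3)|^2 + 1*|-1|^2 + 1*|exp(2*I*pi/3)|^2 + 1*|exp(I*pi/3)|^2]
  = (1/6)[(1) + (1) + (1) + (1) + (1) + (1)] = 6/6 = 1.
(Exp terms are combined using exp(i*s)*conj(exp(i*t)) = exp(i*(s-t)), and sums of them are collapsed using the identity that for every m > 1 the m distinct m-th roots of unity sum to 0, e.g. 1 + exp(2*I*pi/3) + exp(-2*I*pi/3) = 0.)
A character is irreducible iff <chi, chi> = 1, so this representation is irreducible.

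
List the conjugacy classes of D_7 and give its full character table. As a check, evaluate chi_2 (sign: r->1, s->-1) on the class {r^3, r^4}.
Conjugacy classes: {e} of size 1, {r^1, r^6} of size 2, {r^2, r^5} of size 2, {r^3, r^4} of size 2, {s, sr, ..., sr^6} of size 7.
Character table:
  irrep \ class              {e} (size 1)  {r^1, r^6} (size 2)  {r^2, r^5} (size 2)  {r^3, r^4} (size 2)  {s, sr, ..., sr^6} (size 7)
  chi_1 (triv)               1             1                    1                    1                    1                          
  chi_2 (sign: r->1, s->-1)  1             1                    1                    1                    -1                         
  chi_3 (2d, j=1)            2             2*cos(2*pi/7)        -2*cos(3*pi/7)       -2*cos(pi/7)         0                          
  chi_4 (2d, j=2)            2             -2*cos(3*pi/7)       -2*cos(pi/7)         2*cos(2*pi/7)        0                          
  chi_5 (2d, j=3)            2             -2*cos(pi/7)         2*cos(2*pi/7)        -2*cos(3*pi/7)       0                          

Spot check: chi_2 (sign: r->1, s->-1) on {r^3, r^4} = 1.

Working: D_7 has order 2*7 = 14 with 5 conjugacy classes, hence 5 irreducibles. Sum of squared dims 1 + 1 + 4 + 4 + 4 = 14 = |G|. Linear characters come from the abelianisation; the 2-dimensional irreps have character r^k -> 2*cos(2*pi*j*k/7), reflections -> 0.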